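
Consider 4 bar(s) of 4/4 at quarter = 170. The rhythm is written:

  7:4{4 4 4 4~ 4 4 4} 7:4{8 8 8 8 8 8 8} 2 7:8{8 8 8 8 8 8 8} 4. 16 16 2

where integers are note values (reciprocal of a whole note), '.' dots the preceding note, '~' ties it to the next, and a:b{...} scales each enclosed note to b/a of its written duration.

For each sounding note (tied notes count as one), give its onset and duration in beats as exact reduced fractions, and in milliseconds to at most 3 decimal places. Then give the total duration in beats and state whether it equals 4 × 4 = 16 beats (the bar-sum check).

1) 0.0ms=0b +201.681ms=4/7b
2) 201.681ms=4/7b +201.681ms=4/7b
3) 403.361ms=8/7b +201.681ms=4/7b
4) 605.042ms=12/7b +403.361ms=8/7b
5) 1008.403ms=20/7b +201.681ms=4/7b
6) 1210.084ms=24/7b +201.681ms=4/7b
7) 1411.765ms=4b +100.84ms=2/7b
8) 1512.605ms=30/7b +100.84ms=2/7b
9) 1613.445ms=32/7b +100.84ms=2/7b
10) 1714.286ms=34/7b +100.84ms=2/7b
11) 1815.126ms=36/7b +100.84ms=2/7b
12) 1915.966ms=38/7b +100.84ms=2/7b
13) 2016.807ms=40/7b +100.84ms=2/7b
14) 2117.647ms=6b +705.882ms=2b
15) 2823.529ms=8b +201.681ms=4/7b
16) 3025.21ms=60/7b +201.681ms=4/7b
17) 3226.891ms=64/7b +201.681ms=4/7b
18) 3428.571ms=68/7b +201.681ms=4/7b
19) 3630.252ms=72/7b +201.681ms=4/7b
20) 3831.933ms=76/7b +201.681ms=4/7b
21) 4033.613ms=80/7b +201.681ms=4/7b
22) 4235.294ms=12b +529.412ms=3/2b
23) 4764.706ms=27/2b +88.235ms=1/4b
24) 4852.941ms=55/4b +88.235ms=1/4b
25) 4941.176ms=14b +705.882ms=2b
Σ=16b of 16 (170bpm 4/4) — PASS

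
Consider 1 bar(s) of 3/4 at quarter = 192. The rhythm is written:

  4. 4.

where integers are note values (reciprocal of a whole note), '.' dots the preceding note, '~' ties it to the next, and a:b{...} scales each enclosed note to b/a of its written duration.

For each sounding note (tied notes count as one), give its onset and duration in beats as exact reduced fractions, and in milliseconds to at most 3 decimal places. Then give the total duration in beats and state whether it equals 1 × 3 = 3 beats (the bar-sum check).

1) 0.0ms=0b +468.75ms=3/2b
2) 468.75ms=3/2b +468.75ms=3/2b
Σ=3b of 3 (192bpm 3/4) — PASS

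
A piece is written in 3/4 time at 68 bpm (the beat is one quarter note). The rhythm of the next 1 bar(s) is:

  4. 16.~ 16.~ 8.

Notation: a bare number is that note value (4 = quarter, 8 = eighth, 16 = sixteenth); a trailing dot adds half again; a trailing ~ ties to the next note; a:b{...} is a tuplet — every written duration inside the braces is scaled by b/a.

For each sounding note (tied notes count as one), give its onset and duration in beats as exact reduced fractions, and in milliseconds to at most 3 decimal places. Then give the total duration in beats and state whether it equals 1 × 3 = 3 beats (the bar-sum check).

1) 0.0ms=0b +1323.529ms=3/2b
2) 1323.529ms=3/2b +1323.529ms=3/2b
Σ=3b of 3 (68bpm 3/4) — PASS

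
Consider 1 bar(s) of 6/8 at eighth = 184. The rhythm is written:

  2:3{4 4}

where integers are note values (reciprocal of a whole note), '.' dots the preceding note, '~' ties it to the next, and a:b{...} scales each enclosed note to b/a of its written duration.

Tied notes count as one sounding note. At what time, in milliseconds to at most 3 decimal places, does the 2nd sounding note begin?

note 2 onset = 3b = 978.261ms

1. 0.0ms @ 0 + 978.261ms (3)
2. 978.261ms @ 3 + 978.261ms (3)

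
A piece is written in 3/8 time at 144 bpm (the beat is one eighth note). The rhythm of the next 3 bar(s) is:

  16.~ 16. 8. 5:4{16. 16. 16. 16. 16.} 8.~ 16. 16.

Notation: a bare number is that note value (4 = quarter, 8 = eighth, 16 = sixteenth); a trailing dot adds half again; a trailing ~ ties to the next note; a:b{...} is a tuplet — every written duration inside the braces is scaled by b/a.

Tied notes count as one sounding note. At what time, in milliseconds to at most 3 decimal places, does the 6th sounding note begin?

note 6 onset = 24/5b = 2000.0ms

1. 0.0ms @ 0 + 625.0ms (3/2)
2. 625.0ms @ 3/2 + 625.0ms (3/2)
3. 1250.0ms @ 3 + 250.0ms (3/5)
4. 1500.0ms @ 18/5 + 250.0ms (3/5)
5. 1750.0ms @ 21/5 + 250.0ms (3/5)
6. 2000.0ms @ 24/5 + 250.0ms (3/5)
7. 2250.0ms @ 27/5 + 250.0ms (3/5)
8. 2500.0ms @ 6 + 937.5ms (9/4)
9. 3437.5ms @ 33/4 + 312.5ms (3/4)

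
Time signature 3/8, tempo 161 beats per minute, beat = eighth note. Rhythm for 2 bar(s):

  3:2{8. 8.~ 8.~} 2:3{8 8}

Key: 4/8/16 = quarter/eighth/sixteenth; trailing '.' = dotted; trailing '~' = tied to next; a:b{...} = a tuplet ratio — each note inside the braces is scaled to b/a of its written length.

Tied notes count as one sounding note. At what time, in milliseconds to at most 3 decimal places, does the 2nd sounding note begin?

1. 0.0ms @ 0 + 372.671ms (1)
2. 372.671ms @ 1 + 1304.348ms (7/2)
3. 1677.019ms @ 9/2 + 559.006ms (3/2)

note 2 onset = 1b = 372.671ms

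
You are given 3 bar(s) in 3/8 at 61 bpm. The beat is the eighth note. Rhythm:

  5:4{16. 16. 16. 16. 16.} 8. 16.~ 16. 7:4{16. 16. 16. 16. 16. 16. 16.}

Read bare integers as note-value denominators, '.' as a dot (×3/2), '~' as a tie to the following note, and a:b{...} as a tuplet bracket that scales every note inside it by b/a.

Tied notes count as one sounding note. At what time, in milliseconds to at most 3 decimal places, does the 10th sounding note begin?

note 10 onset = 48/7b = 6744.731ms

1. 0.0ms @ 0 + 590.164ms (3/5)
2. 590.164ms @ 3/5 + 590.164ms (3/5)
3. 1180.328ms @ 6/5 + 590.164ms (3/5)
4. 1770.492ms @ 9/5 + 590.164ms (3/5)
5. 2360.656ms @ 12/5 + 590.164ms (3/5)
6. 2950.82ms @ 3 + 1475.41ms (3/2)
7. 4426.23ms @ 9/2 + 1475.41ms (3/2)
8. 5901.639ms @ 6 + 421.546ms (3/7)
9. 6323.185ms @ 45/7 + 421.546ms (3/7)
10. 6744.731ms @ 48/7 + 421.546ms (3/7)
11. 7166.276ms @ 51/7 + 421.546ms (3/7)
12. 7587.822ms @ 54/7 + 421.546ms (3/7)
13. 8009.368ms @ 57/7 + 421.546ms (3/7)
14. 8430.913ms @ 60/7 + 421.546ms (3/7)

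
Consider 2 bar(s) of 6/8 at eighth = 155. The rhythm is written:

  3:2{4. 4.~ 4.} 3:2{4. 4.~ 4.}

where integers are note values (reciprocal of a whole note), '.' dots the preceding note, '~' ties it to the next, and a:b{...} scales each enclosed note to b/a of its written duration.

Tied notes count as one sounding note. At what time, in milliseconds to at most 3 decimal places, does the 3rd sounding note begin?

note 3 onset = 6b = 2322.581ms

1. 0.0ms @ 0 + 774.194ms (2)
2. 774.194ms @ 2 + 1548.387ms (4)
3. 2322.581ms @ 6 + 774.194ms (2)
4. 3096.774ms @ 8 + 1548.387ms (4)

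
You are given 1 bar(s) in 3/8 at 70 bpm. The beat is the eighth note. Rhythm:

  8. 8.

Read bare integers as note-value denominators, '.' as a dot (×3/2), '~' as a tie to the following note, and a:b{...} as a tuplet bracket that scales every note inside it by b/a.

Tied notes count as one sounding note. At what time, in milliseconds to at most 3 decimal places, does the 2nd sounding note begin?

1. 0.0ms @ 0 + 1285.714ms (3/2)
2. 1285.714ms @ 3/2 + 1285.714ms (3/2)

note 2 onset = 3/2b = 1285.714ms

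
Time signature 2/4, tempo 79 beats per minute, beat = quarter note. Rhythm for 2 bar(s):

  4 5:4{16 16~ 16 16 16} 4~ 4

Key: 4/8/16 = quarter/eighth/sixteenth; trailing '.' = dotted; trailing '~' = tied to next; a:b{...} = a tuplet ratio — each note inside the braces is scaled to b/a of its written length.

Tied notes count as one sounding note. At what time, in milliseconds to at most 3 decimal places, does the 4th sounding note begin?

note 4 onset = 8/5b = 1215.19ms

1. 0.0ms @ 0 + 759.494ms (1)
2. 759.494ms @ 1 + 151.899ms (1/5)
3. 911.392ms @ 6/5 + 303.797ms (2/5)
4. 1215.19ms @ 8/5 + 151.899ms (1/5)
5. 1367.089ms @ 9/5 + 151.899ms (1/5)
6. 1518.987ms @ 2 + 1518.987ms (2)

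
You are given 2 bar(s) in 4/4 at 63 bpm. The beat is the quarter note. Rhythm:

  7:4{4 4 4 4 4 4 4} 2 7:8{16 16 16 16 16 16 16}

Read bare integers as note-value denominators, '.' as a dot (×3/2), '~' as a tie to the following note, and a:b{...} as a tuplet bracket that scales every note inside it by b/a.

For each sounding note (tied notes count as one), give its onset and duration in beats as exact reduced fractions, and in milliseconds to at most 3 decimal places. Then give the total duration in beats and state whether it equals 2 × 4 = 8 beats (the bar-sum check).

1) 0.0ms=0b +544.218ms=4/7b
2) 544.218ms=4/7b +544.218ms=4/7b
3) 1088.435ms=8/7b +544.218ms=4/7b
4) 1632.653ms=12/7b +544.218ms=4/7b
5) 2176.871ms=16/7b +544.218ms=4/7b
6) 2721.088ms=20/7b +544.218ms=4/7b
7) 3265.306ms=24/7b +544.218ms=4/7b
8) 3809.524ms=4b +1904.762ms=2b
9) 5714.286ms=6b +272.109ms=2/7b
10) 5986.395ms=44/7b +272.109ms=2/7b
11) 6258.503ms=46/7b +272.109ms=2/7b
12) 6530.612ms=48/7b +272.109ms=2/7b
13) 6802.721ms=50/7b +272.109ms=2/7b
14) 7074.83ms=52/7b +272.109ms=2/7b
15) 7346.939ms=54/7b +272.109ms=2/7b
Σ=8b of 8 (63bpm 4/4) — PASS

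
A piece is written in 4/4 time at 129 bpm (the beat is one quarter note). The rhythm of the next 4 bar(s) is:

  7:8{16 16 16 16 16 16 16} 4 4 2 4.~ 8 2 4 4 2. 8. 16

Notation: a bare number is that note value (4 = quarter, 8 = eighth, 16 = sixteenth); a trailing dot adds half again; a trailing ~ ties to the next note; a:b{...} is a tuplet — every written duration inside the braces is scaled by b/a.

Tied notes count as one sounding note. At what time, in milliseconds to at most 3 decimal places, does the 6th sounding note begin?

1. 0.0ms @ 0 + 132.89ms (2/7)
2. 132.89ms @ 2/7 + 132.89ms (2/7)
3. 265.781ms @ 4/7 + 132.89ms (2/7)
4. 398.671ms @ 6/7 + 132.89ms (2/7)
5. 531.561ms @ 8/7 + 132.89ms (2/7)
6. 664.452ms @ 10/7 + 132.89ms (2/7)
7. 797.342ms @ 12/7 + 132.89ms (2/7)
8. 930.233ms @ 2 + 465.116ms (1)
9. 1395.349ms @ 3 + 465.116ms (1)
10. 1860.465ms @ 4 + 930.233ms (2)
11. 2790.698ms @ 6 + 930.233ms (2)
12. 3720.93ms @ 8 + 930.233ms (2)
13. 4651.163ms @ 10 + 465.116ms (1)
14. 5116.279ms @ 11 + 465.116ms (1)
15. 5581.395ms @ 12 + 1395.349ms (3)
16. 6976.744ms @ 15 + 348.837ms (3/4)
17. 7325.581ms @ 63/4 + 116.279ms (1/4)

note 6 onset = 10/7b = 664.452ms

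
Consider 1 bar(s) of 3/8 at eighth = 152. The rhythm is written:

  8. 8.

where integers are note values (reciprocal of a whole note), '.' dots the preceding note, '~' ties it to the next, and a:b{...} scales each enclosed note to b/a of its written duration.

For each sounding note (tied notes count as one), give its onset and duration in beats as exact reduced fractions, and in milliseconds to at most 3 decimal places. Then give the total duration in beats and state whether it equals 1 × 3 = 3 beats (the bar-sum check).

1) 0.0ms=0b +592.105ms=3/2b
2) 592.105ms=3/2b +592.105ms=3/2b
Σ=3b of 3 (152bpm 3/8) — PASS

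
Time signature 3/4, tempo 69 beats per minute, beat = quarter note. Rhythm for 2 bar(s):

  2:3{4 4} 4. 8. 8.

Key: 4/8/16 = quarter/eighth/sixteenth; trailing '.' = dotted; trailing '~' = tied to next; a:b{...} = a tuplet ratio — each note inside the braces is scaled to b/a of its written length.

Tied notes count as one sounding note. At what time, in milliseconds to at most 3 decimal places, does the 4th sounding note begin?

note 4 onset = 9/2b = 3913.043ms

1. 0.0ms @ 0 + 1304.348ms (3/2)
2. 1304.348ms @ 3/2 + 1304.348ms (3/2)
3. 2608.696ms @ 3 + 1304.348ms (3/2)
4. 3913.043ms @ 9/2 + 652.174ms (3/4)
5. 4565.217ms @ 21/4 + 652.174ms (3/4)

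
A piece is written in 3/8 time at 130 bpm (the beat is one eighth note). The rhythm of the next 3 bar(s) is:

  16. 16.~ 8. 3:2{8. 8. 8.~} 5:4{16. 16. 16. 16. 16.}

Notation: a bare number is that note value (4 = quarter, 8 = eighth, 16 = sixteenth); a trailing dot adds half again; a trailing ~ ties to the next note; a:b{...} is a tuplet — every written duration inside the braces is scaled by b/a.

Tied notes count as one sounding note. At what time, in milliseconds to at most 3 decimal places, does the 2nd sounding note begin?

1. 0.0ms @ 0 + 346.154ms (3/4)
2. 346.154ms @ 3/4 + 1038.462ms (9/4)
3. 1384.615ms @ 3 + 461.538ms (1)
4. 1846.154ms @ 4 + 461.538ms (1)
5. 2307.692ms @ 5 + 738.462ms (8/5)
6. 3046.154ms @ 33/5 + 276.923ms (3/5)
7. 3323.077ms @ 36/5 + 276.923ms (3/5)
8. 3600.0ms @ 39/5 + 276.923ms (3/5)
9. 3876.923ms @ 42/5 + 276.923ms (3/5)

note 2 onset = 3/4b = 346.154ms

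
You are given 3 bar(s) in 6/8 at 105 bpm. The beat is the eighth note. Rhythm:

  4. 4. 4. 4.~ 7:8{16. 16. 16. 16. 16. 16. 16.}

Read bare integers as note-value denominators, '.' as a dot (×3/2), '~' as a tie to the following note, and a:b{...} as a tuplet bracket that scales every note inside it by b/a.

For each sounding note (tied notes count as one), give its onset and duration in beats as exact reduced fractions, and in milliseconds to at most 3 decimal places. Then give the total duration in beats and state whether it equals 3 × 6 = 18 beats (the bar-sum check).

1) 0.0ms=0b +1714.286ms=3b
2) 1714.286ms=3b +1714.286ms=3b
3) 3428.571ms=6b +1714.286ms=3b
4) 5142.857ms=9b +2204.082ms=27/7b
5) 7346.939ms=90/7b +489.796ms=6/7b
6) 7836.735ms=96/7b +489.796ms=6/7b
7) 8326.531ms=102/7b +489.796ms=6/7b
8) 8816.327ms=108/7b +489.796ms=6/7b
9) 9306.122ms=114/7b +489.796ms=6/7b
10) 9795.918ms=120/7b +489.796ms=6/7b
Σ=18b of 18 (105bpm 6/8) — PASS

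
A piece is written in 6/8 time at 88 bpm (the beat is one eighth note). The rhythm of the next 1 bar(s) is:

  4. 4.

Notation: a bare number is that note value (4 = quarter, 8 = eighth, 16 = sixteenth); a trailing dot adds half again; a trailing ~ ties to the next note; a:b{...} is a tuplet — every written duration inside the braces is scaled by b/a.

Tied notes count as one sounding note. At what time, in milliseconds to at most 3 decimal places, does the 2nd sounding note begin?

1. 0.0ms @ 0 + 2045.455ms (3)
2. 2045.455ms @ 3 + 2045.455ms (3)

note 2 onset = 3b = 2045.455ms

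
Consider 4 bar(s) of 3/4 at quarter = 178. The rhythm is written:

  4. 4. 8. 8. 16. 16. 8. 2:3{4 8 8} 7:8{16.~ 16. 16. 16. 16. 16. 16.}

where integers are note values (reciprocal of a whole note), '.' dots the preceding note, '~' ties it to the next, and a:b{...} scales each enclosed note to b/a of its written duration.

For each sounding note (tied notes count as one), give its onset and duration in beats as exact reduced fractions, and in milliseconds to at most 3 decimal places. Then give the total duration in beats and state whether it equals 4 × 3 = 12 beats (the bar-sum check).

1) 0.0ms=0b +505.618ms=3/2b
2) 505.618ms=3/2b +505.618ms=3/2b
3) 1011.236ms=3b +252.809ms=3/4b
4) 1264.045ms=15/4b +252.809ms=3/4b
5) 1516.854ms=9/2b +126.404ms=3/8b
6) 1643.258ms=39/8b +126.404ms=3/8b
7) 1769.663ms=21/4b +252.809ms=3/4b
8) 2022.472ms=6b +505.618ms=3/2b
9) 2528.09ms=15/2b +252.809ms=3/4b
10) 2780.899ms=33/4b +252.809ms=3/4b
11) 3033.708ms=9b +288.925ms=6/7b
12) 3322.632ms=69/7b +144.462ms=3/7b
13) 3467.095ms=72/7b +144.462ms=3/7b
14) 3611.557ms=75/7b +144.462ms=3/7b
15) 3756.019ms=78/7b +144.462ms=3/7b
16) 3900.482ms=81/7b +144.462ms=3/7b
Σ=12b of 12 (178bpm 3/4) — PASS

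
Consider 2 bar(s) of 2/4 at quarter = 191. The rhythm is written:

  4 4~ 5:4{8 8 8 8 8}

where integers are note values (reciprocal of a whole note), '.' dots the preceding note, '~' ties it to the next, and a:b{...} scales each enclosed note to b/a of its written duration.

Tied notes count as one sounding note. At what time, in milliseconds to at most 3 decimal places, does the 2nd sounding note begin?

1. 0.0ms @ 0 + 314.136ms (1)
2. 314.136ms @ 1 + 439.791ms (7/5)
3. 753.927ms @ 12/5 + 125.654ms (2/5)
4. 879.581ms @ 14/5 + 125.654ms (2/5)
5. 1005.236ms @ 16/5 + 125.654ms (2/5)
6. 1130.89ms @ 18/5 + 125.654ms (2/5)

note 2 onset = 1b = 314.136ms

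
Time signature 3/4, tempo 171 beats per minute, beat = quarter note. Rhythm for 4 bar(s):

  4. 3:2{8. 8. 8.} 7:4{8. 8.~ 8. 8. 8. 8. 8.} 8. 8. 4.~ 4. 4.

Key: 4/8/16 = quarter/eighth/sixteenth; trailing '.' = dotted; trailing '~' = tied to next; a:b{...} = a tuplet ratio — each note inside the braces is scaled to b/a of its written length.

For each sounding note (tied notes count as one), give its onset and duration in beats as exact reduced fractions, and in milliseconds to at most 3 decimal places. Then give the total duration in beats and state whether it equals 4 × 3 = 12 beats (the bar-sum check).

1) 0.0ms=0b +526.316ms=3/2b
2) 526.316ms=3/2b +175.439ms=1/2b
3) 701.754ms=2b +175.439ms=1/2b
4) 877.193ms=5/2b +175.439ms=1/2b
5) 1052.632ms=3b +150.376ms=3/7b
6) 1203.008ms=24/7b +300.752ms=6/7b
7) 1503.759ms=30/7b +150.376ms=3/7b
8) 1654.135ms=33/7b +150.376ms=3/7b
9) 1804.511ms=36/7b +150.376ms=3/7b
10) 1954.887ms=39/7b +150.376ms=3/7b
11) 2105.263ms=6b +263.158ms=3/4b
12) 2368.421ms=27/4b +263.158ms=3/4b
13) 2631.579ms=15/2b +1052.632ms=3b
14) 3684.211ms=21/2b +526.316ms=3/2b
Σ=12b of 12 (171bpm 3/4) — PASS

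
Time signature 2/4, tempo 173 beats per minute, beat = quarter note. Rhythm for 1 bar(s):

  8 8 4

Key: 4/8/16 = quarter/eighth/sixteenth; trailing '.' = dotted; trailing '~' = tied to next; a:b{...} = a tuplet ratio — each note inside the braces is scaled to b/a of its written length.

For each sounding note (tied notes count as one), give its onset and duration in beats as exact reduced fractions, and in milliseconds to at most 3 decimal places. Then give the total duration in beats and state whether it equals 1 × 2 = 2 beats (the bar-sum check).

1) 0.0ms=0b +173.41ms=1/2b
2) 173.41ms=1/2b +173.41ms=1/2b
3) 346.821ms=1b +346.821ms=1b
Σ=2b of 2 (173bpm 2/4) — PASS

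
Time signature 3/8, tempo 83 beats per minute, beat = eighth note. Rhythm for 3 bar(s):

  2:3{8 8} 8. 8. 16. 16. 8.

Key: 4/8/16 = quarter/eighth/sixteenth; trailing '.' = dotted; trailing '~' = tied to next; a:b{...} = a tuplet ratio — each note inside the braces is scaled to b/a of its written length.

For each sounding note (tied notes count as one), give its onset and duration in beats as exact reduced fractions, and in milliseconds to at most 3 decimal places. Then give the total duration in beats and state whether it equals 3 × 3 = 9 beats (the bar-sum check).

1) 0.0ms=0b +1084.337ms=3/2b
2) 1084.337ms=3/2b +1084.337ms=3/2b
3) 2168.675ms=3b +1084.337ms=3/2b
4) 3253.012ms=9/2b +1084.337ms=3/2b
5) 4337.349ms=6b +542.169ms=3/4b
6) 4879.518ms=27/4b +542.169ms=3/4b
7) 5421.687ms=15/2b +1084.337ms=3/2b
Σ=9b of 9 (83bpm 3/8) — PASS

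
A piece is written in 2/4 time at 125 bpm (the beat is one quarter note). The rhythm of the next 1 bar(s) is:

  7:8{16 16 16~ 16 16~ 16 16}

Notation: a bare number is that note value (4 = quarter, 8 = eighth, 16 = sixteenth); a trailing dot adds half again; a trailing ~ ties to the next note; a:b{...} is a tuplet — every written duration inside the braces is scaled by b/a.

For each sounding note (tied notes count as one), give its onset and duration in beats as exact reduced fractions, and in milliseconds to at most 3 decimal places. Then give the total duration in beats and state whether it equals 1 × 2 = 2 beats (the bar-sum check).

1) 0.0ms=0b +137.143ms=2/7b
2) 137.143ms=2/7b +137.143ms=2/7b
3) 274.286ms=4/7b +274.286ms=4/7b
4) 548.571ms=8/7b +274.286ms=4/7b
5) 822.857ms=12/7b +137.143ms=2/7b
Σ=2b of 2 (125bpm 2/4) — PASS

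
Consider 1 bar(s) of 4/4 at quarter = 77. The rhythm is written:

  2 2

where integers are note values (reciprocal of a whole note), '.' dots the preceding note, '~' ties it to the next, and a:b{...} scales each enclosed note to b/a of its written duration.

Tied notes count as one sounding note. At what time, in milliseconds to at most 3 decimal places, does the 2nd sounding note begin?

note 2 onset = 2b = 1558.442ms

1. 0.0ms @ 0 + 1558.442ms (2)
2. 1558.442ms @ 2 + 1558.442ms (2)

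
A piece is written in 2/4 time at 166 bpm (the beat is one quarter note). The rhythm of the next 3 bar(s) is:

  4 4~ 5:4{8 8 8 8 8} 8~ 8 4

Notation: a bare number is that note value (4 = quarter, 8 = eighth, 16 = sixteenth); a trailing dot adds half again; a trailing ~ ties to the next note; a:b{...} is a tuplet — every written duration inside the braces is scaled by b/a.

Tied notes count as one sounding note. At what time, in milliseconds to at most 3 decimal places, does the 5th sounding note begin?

note 5 onset = 16/5b = 1156.627ms

1. 0.0ms @ 0 + 361.446ms (1)
2. 361.446ms @ 1 + 506.024ms (7/5)
3. 867.47ms @ 12/5 + 144.578ms (2/5)
4. 1012.048ms @ 14/5 + 144.578ms (2/5)
5. 1156.627ms @ 16/5 + 144.578ms (2/5)
6. 1301.205ms @ 18/5 + 144.578ms (2/5)
7. 1445.783ms @ 4 + 361.446ms (1)
8. 1807.229ms @ 5 + 361.446ms (1)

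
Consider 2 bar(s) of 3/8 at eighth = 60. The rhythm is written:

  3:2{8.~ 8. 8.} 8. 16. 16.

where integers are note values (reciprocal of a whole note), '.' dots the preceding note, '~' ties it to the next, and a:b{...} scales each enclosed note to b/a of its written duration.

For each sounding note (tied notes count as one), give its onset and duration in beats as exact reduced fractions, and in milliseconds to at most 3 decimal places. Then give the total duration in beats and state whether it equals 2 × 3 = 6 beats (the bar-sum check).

1) 0.0ms=0b +2000.0ms=2b
2) 2000.0ms=2b +1000.0ms=1b
3) 3000.0ms=3b +1500.0ms=3/2b
4) 4500.0ms=9/2b +750.0ms=3/4b
5) 5250.0ms=21/4b +750.0ms=3/4b
Σ=6b of 6 (60bpm 3/8) — PASS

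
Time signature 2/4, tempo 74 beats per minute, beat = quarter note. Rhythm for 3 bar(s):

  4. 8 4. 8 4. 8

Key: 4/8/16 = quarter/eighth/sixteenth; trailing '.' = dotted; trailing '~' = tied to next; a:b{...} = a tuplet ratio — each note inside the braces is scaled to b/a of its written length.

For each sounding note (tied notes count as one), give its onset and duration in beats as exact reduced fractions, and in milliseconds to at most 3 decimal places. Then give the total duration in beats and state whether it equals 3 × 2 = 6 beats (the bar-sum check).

1) 0.0ms=0b +1216.216ms=3/2b
2) 1216.216ms=3/2b +405.405ms=1/2b
3) 1621.622ms=2b +1216.216ms=3/2b
4) 2837.838ms=7/2b +405.405ms=1/2b
5) 3243.243ms=4b +1216.216ms=3/2b
6) 4459.459ms=11/2b +405.405ms=1/2b
Σ=6b of 6 (74bpm 2/4) — PASS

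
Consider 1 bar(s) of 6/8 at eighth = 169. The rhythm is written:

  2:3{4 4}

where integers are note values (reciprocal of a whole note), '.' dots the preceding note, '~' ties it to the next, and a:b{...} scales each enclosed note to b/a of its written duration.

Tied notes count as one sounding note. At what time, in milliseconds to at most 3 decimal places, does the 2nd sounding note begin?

1. 0.0ms @ 0 + 1065.089ms (3)
2. 1065.089ms @ 3 + 1065.089ms (3)

note 2 onset = 3b = 1065.089ms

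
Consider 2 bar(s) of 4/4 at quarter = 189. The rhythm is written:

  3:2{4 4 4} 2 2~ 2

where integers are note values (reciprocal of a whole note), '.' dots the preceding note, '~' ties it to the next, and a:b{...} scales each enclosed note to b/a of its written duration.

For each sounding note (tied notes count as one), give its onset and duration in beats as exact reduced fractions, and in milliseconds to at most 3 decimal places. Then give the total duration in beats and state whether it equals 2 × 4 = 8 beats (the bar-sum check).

1) 0.0ms=0b +211.64ms=2/3b
2) 211.64ms=2/3b +211.64ms=2/3b
3) 423.28ms=4/3b +211.64ms=2/3b
4) 634.921ms=2b +634.921ms=2b
5) 1269.841ms=4b +1269.841ms=4b
Σ=8b of 8 (189bpm 4/4) — PASS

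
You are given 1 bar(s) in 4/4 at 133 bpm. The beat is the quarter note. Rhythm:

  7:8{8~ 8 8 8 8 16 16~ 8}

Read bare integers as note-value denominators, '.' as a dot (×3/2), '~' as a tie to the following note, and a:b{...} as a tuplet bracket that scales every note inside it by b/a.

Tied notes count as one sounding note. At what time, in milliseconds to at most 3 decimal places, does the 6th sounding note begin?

1. 0.0ms @ 0 + 515.575ms (8/7)
2. 515.575ms @ 8/7 + 257.787ms (4/7)
3. 773.362ms @ 12/7 + 257.787ms (4/7)
4. 1031.149ms @ 16/7 + 257.787ms (4/7)
5. 1288.937ms @ 20/7 + 128.894ms (2/7)
6. 1417.83ms @ 22/7 + 386.681ms (6/7)

note 6 onset = 22/7b = 1417.83ms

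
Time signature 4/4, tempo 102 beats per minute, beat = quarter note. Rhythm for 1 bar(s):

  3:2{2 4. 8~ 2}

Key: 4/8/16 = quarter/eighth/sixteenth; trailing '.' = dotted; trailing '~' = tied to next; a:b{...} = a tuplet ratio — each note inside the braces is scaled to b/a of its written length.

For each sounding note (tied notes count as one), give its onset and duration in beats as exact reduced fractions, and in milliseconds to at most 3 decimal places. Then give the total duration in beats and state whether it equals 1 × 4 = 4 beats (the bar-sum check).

1) 0.0ms=0b +784.314ms=4/3b
2) 784.314ms=4/3b +588.235ms=1b
3) 1372.549ms=7/3b +980.392ms=5/3b
Σ=4b of 4 (102bpm 4/4) — PASS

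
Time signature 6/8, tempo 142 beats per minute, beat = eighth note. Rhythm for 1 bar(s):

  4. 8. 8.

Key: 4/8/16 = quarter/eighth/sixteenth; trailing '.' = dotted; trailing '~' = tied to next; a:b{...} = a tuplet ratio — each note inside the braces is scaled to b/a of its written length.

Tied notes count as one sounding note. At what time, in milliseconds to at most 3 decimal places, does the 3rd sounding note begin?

1. 0.0ms @ 0 + 1267.606ms (3)
2. 1267.606ms @ 3 + 633.803ms (3/2)
3. 1901.408ms @ 9/2 + 633.803ms (3/2)

note 3 onset = 9/2b = 1901.408ms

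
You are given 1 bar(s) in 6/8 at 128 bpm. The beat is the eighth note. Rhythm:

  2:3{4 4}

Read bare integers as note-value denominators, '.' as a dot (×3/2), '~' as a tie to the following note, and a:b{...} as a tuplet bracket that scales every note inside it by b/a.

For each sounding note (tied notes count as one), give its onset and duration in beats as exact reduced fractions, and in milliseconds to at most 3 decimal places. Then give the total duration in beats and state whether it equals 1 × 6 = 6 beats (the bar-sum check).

1) 0.0ms=0b +1406.25ms=3b
2) 1406.25ms=3b +1406.25ms=3b
Σ=6b of 6 (128bpm 6/8) — PASS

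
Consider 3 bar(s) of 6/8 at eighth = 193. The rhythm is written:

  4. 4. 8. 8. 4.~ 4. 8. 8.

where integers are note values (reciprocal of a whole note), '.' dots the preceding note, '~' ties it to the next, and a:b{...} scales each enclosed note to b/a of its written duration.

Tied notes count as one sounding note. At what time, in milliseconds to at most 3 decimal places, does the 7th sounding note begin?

1. 0.0ms @ 0 + 932.642ms (3)
2. 932.642ms @ 3 + 932.642ms (3)
3. 1865.285ms @ 6 + 466.321ms (3/2)
4. 2331.606ms @ 15/2 + 466.321ms (3/2)
5. 2797.927ms @ 9 + 1865.285ms (6)
6. 4663.212ms @ 15 + 466.321ms (3/2)
7. 5129.534ms @ 33/2 + 466.321ms (3/2)

note 7 onset = 33/2b = 5129.534ms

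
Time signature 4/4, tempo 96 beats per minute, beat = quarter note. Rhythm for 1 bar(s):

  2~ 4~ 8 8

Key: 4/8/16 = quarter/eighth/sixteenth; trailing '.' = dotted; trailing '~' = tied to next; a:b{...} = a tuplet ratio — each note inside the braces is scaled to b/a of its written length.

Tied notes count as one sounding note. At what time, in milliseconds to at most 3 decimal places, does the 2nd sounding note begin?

1. 0.0ms @ 0 + 2187.5ms (7/2)
2. 2187.5ms @ 7/2 + 312.5ms (1/2)

note 2 onset = 7/2b = 2187.5ms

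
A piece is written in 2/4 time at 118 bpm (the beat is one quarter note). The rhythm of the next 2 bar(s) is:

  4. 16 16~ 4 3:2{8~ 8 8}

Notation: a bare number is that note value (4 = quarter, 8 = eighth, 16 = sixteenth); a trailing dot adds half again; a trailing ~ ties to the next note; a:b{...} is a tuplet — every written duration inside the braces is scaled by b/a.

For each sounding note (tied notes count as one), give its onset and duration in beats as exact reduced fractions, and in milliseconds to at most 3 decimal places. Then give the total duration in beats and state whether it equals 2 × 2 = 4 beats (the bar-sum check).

1) 0.0ms=0b +762.712ms=3/2b
2) 762.712ms=3/2b +127.119ms=1/4b
3) 889.831ms=7/4b +635.593ms=5/4b
4) 1525.424ms=3b +338.983ms=2/3b
5) 1864.407ms=11/3b +169.492ms=1/3b
Σ=4b of 4 (118bpm 2/4) — PASS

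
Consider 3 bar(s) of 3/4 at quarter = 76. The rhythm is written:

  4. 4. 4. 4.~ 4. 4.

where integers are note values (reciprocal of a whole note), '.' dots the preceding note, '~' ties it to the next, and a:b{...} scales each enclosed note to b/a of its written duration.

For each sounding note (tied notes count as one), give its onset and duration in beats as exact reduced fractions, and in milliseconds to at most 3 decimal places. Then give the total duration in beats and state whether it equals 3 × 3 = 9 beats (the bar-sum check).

1) 0.0ms=0b +1184.211ms=3/2b
2) 1184.211ms=3/2b +1184.211ms=3/2b
3) 2368.421ms=3b +1184.211ms=3/2b
4) 3552.632ms=9/2b +2368.421ms=3b
5) 5921.053ms=15/2b +1184.211ms=3/2b
Σ=9b of 9 (76bpm 3/4) — PASS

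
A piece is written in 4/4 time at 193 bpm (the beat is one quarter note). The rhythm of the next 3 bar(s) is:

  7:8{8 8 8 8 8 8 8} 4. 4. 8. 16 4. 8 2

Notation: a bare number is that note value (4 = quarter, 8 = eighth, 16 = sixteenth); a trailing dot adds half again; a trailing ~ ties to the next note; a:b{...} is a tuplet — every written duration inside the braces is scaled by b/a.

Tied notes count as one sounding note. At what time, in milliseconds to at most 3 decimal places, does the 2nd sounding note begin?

note 2 onset = 4/7b = 177.646ms

1. 0.0ms @ 0 + 177.646ms (4/7)
2. 177.646ms @ 4/7 + 177.646ms (4/7)
3. 355.292ms @ 8/7 + 177.646ms (4/7)
4. 532.939ms @ 12/7 + 177.646ms (4/7)
5. 710.585ms @ 16/7 + 177.646ms (4/7)
6. 888.231ms @ 20/7 + 177.646ms (4/7)
7. 1065.877ms @ 24/7 + 177.646ms (4/7)
8. 1243.523ms @ 4 + 466.321ms (3/2)
9. 1709.845ms @ 11/2 + 466.321ms (3/2)
10. 2176.166ms @ 7 + 233.161ms (3/4)
11. 2409.326ms @ 31/4 + 77.72ms (1/4)
12. 2487.047ms @ 8 + 466.321ms (3/2)
13. 2953.368ms @ 19/2 + 155.44ms (1/2)
14. 3108.808ms @ 10 + 621.762ms (2)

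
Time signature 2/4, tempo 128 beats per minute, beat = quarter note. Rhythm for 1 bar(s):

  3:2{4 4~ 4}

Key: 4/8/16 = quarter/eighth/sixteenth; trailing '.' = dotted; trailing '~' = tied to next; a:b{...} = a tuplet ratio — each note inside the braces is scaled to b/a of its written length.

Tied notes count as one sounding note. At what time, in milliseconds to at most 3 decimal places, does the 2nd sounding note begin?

1. 0.0ms @ 0 + 312.5ms (2/3)
2. 312.5ms @ 2/3 + 625.0ms (4/3)

note 2 onset = 2/3b = 312.5ms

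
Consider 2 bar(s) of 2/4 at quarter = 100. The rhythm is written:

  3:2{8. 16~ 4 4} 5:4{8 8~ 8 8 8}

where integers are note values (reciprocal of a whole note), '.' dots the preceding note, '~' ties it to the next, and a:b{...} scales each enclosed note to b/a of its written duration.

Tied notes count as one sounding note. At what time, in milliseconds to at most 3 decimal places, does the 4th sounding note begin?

1. 0.0ms @ 0 + 300.0ms (1/2)
2. 300.0ms @ 1/2 + 500.0ms (5/6)
3. 800.0ms @ 4/3 + 400.0ms (2/3)
4. 1200.0ms @ 2 + 240.0ms (2/5)
5. 1440.0ms @ 12/5 + 480.0ms (4/5)
6. 1920.0ms @ 16/5 + 240.0ms (2/5)
7. 2160.0ms @ 18/5 + 240.0ms (2/5)

note 4 onset = 2b = 1200.0ms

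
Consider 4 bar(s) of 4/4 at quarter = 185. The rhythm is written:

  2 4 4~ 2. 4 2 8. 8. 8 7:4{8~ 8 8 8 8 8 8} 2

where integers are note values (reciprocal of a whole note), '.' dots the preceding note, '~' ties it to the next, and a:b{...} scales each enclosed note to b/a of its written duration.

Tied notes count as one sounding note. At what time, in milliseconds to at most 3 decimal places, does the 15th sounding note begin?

1. 0.0ms @ 0 + 648.649ms (2)
2. 648.649ms @ 2 + 324.324ms (1)
3. 972.973ms @ 3 + 1297.297ms (4)
4. 2270.27ms @ 7 + 324.324ms (1)
5. 2594.595ms @ 8 + 648.649ms (2)
6. 3243.243ms @ 10 + 243.243ms (3/4)
7. 3486.486ms @ 43/4 + 243.243ms (3/4)
8. 3729.73ms @ 23/2 + 162.162ms (1/2)
9. 3891.892ms @ 12 + 185.328ms (4/7)
10. 4077.22ms @ 88/7 + 92.664ms (2/7)
11. 4169.884ms @ 90/7 + 92.664ms (2/7)
12. 4262.548ms @ 92/7 + 92.664ms (2/7)
13. 4355.212ms @ 94/7 + 92.664ms (2/7)
14. 4447.876ms @ 96/7 + 92.664ms (2/7)
15. 4540.541ms @ 14 + 648.649ms (2)

note 15 onset = 14b = 4540.541ms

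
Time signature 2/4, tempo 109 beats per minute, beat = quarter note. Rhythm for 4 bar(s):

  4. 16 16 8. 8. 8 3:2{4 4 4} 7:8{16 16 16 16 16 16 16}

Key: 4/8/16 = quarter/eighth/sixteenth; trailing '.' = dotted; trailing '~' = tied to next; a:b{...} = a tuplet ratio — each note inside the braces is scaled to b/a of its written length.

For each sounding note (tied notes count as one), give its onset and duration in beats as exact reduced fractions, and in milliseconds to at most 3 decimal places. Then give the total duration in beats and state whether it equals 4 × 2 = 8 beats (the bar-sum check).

1) 0.0ms=0b +825.688ms=3/2b
2) 825.688ms=3/2b +137.615ms=1/4b
3) 963.303ms=7/4b +137.615ms=1/4b
4) 1100.917ms=2b +412.844ms=3/4b
5) 1513.761ms=11/4b +412.844ms=3/4b
6) 1926.606ms=7/2b +275.229ms=1/2b
7) 2201.835ms=4b +366.972ms=2/3b
8) 2568.807ms=14/3b +366.972ms=2/3b
9) 2935.78ms=16/3b +366.972ms=2/3b
10) 3302.752ms=6b +157.274ms=2/7b
11) 3460.026ms=44/7b +157.274ms=2/7b
12) 3617.3ms=46/7b +157.274ms=2/7b
13) 3774.574ms=48/7b +157.274ms=2/7b
14) 3931.848ms=50/7b +157.274ms=2/7b
15) 4089.122ms=52/7b +157.274ms=2/7b
16) 4246.396ms=54/7b +157.274ms=2/7b
Σ=8b of 8 (109bpm 2/4) — PASS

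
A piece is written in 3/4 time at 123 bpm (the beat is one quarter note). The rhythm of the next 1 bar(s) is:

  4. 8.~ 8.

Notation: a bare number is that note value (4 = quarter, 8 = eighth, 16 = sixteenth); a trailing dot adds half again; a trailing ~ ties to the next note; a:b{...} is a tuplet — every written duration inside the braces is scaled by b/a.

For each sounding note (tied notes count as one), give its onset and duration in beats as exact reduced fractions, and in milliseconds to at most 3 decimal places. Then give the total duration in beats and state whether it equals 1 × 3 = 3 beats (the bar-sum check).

1) 0.0ms=0b +731.707ms=3/2b
2) 731.707ms=3/2b +731.707ms=3/2b
Σ=3b of 3 (123bpm 3/4) — PASS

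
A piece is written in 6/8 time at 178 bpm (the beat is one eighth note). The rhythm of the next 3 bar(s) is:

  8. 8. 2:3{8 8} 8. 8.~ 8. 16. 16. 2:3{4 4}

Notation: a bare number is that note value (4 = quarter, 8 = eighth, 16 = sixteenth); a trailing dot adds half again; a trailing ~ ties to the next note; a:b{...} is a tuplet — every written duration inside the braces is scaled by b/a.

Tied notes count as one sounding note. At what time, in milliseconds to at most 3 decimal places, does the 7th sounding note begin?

1. 0.0ms @ 0 + 505.618ms (3/2)
2. 505.618ms @ 3/2 + 505.618ms (3/2)
3. 1011.236ms @ 3 + 505.618ms (3/2)
4. 1516.854ms @ 9/2 + 505.618ms (3/2)
5. 2022.472ms @ 6 + 505.618ms (3/2)
6. 2528.09ms @ 15/2 + 1011.236ms (3)
7. 3539.326ms @ 21/2 + 252.809ms (3/4)
8. 3792.135ms @ 45/4 + 252.809ms (3/4)
9. 4044.944ms @ 12 + 1011.236ms (3)
10. 5056.18ms @ 15 + 1011.236ms (3)

note 7 onset = 21/2b = 3539.326ms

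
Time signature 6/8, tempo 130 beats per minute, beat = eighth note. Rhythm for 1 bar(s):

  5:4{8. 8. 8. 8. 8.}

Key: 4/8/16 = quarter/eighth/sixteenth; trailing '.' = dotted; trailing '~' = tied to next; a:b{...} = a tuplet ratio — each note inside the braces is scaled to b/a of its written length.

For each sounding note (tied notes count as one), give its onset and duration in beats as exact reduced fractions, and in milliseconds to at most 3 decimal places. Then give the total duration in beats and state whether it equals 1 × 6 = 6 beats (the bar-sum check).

1) 0.0ms=0b +553.846ms=6/5b
2) 553.846ms=6/5b +553.846ms=6/5b
3) 1107.692ms=12/5b +553.846ms=6/5b
4) 1661.538ms=18/5b +553.846ms=6/5b
5) 2215.385ms=24/5b +553.846ms=6/5b
Σ=6b of 6 (130bpm 6/8) — PASS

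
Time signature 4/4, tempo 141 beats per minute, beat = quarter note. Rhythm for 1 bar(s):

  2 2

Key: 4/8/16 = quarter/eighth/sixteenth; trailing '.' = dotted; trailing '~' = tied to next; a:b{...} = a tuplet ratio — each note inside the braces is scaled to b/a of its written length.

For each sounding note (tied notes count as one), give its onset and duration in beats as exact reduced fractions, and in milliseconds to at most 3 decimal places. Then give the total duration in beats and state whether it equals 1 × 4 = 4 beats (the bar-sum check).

1) 0.0ms=0b +851.064ms=2b
2) 851.064ms=2b +851.064ms=2b
Σ=4b of 4 (141bpm 4/4) — PASS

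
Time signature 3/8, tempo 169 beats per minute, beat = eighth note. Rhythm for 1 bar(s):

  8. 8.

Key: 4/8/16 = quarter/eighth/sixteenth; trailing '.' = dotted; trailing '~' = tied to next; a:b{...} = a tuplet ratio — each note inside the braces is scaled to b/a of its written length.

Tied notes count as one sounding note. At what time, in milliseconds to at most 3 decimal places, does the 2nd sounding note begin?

1. 0.0ms @ 0 + 532.544ms (3/2)
2. 532.544ms @ 3/2 + 532.544ms (3/2)

note 2 onset = 3/2b = 532.544ms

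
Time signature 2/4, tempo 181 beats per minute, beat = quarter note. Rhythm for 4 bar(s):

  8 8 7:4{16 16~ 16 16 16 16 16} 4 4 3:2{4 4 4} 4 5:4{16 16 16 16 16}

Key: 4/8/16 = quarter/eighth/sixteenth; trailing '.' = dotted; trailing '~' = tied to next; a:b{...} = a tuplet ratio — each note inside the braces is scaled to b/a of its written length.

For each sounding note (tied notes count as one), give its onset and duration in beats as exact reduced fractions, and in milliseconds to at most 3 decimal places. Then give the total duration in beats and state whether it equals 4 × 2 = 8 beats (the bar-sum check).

1) 0.0ms=0b +165.746ms=1/2b
2) 165.746ms=1/2b +165.746ms=1/2b
3) 331.492ms=1b +47.356ms=1/7b
4) 378.848ms=8/7b +94.712ms=2/7b
5) 473.56ms=10/7b +47.356ms=1/7b
6) 520.916ms=11/7b +47.356ms=1/7b
7) 568.272ms=12/7b +47.356ms=1/7b
8) 615.627ms=13/7b +47.356ms=1/7b
9) 662.983ms=2b +331.492ms=1b
10) 994.475ms=3b +331.492ms=1b
11) 1325.967ms=4b +220.994ms=2/3b
12) 1546.961ms=14/3b +220.994ms=2/3b
13) 1767.956ms=16/3b +220.994ms=2/3b
14) 1988.95ms=6b +331.492ms=1b
15) 2320.442ms=7b +66.298ms=1/5b
16) 2386.74ms=36/5b +66.298ms=1/5b
17) 2453.039ms=37/5b +66.298ms=1/5b
18) 2519.337ms=38/5b +66.298ms=1/5b
19) 2585.635ms=39/5b +66.298ms=1/5b
Σ=8b of 8 (181bpm 2/4) — PASS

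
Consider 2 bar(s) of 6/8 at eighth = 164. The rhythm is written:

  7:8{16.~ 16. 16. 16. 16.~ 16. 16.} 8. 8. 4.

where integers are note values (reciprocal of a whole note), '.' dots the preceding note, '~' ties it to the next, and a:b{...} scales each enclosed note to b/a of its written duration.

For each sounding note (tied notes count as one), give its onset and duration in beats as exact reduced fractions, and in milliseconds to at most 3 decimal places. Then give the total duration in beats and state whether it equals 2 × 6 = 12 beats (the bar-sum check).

1) 0.0ms=0b +627.178ms=12/7b
2) 627.178ms=12/7b +313.589ms=6/7b
3) 940.767ms=18/7b +313.589ms=6/7b
4) 1254.355ms=24/7b +627.178ms=12/7b
5) 1881.533ms=36/7b +313.589ms=6/7b
6) 2195.122ms=6b +548.78ms=3/2b
7) 2743.902ms=15/2b +548.78ms=3/2b
8) 3292.683ms=9b +1097.561ms=3b
Σ=12b of 12 (164bpm 6/8) — PASS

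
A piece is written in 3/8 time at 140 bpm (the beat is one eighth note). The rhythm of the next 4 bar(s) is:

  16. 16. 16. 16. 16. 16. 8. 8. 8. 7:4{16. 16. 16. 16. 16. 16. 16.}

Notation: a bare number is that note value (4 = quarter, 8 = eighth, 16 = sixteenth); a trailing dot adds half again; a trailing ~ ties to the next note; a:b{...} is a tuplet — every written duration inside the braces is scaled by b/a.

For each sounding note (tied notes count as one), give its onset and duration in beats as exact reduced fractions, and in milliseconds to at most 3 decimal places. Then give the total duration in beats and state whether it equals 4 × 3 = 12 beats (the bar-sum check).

1) 0.0ms=0b +321.429ms=3/4b
2) 321.429ms=3/4b +321.429ms=3/4b
3) 642.857ms=3/2b +321.429ms=3/4b
4) 964.286ms=9/4b +321.429ms=3/4b
5) 1285.714ms=3b +321.429ms=3/4b
6) 1607.143ms=15/4b +321.429ms=3/4b
7) 1928.571ms=9/2b +642.857ms=3/2b
8) 2571.429ms=6b +642.857ms=3/2b
9) 3214.286ms=15/2b +642.857ms=3/2b
10) 3857.143ms=9b +183.673ms=3/7b
11) 4040.816ms=66/7b +183.673ms=3/7b
12) 4224.49ms=69/7b +183.673ms=3/7b
13) 4408.163ms=72/7b +183.673ms=3/7b
14) 4591.837ms=75/7b +183.673ms=3/7b
15) 4775.51ms=78/7b +183.673ms=3/7b
16) 4959.184ms=81/7b +183.673ms=3/7b
Σ=12b of 12 (140bpm 3/8) — PASS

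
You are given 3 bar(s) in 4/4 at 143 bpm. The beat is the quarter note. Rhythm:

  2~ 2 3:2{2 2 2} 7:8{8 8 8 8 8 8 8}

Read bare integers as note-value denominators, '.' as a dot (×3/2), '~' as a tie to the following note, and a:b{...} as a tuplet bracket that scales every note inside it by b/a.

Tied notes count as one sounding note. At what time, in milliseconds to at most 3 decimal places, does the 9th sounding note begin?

1. 0.0ms @ 0 + 1678.322ms (4)
2. 1678.322ms @ 4 + 559.441ms (4/3)
3. 2237.762ms @ 16/3 + 559.441ms (4/3)
4. 2797.203ms @ 20/3 + 559.441ms (4/3)
5. 3356.643ms @ 8 + 239.76ms (4/7)
6. 3596.404ms @ 60/7 + 239.76ms (4/7)
7. 3836.164ms @ 64/7 + 239.76ms (4/7)
8. 4075.924ms @ 68/7 + 239.76ms (4/7)
9. 4315.684ms @ 72/7 + 239.76ms (4/7)
10. 4555.445ms @ 76/7 + 239.76ms (4/7)
11. 4795.205ms @ 80/7 + 239.76ms (4/7)

note 9 onset = 72/7b = 4315.684ms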